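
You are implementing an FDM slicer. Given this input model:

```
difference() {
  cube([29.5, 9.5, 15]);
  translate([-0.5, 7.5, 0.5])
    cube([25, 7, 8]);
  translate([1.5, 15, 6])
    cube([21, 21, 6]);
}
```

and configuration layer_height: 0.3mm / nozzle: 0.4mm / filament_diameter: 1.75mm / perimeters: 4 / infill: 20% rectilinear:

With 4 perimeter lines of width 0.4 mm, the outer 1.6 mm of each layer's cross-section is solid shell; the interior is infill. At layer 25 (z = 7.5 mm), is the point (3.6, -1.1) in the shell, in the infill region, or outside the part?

outside

At z = 7.5 mm: the cube is present — its section is the full 29.5×9.5 rectangle; the cube at (-0.5, 7.5) is present — its section is the full 25×7 rectangle; the cube at (1.5, 15) is present — its section is the full 21×21 rectangle; After the difference (first − rest): starting from the 29.5×9.5 cube, the 25×7 cube at (-0.5, 7.5) partially overlaps it — only the 49.00 mm² overlap (of its 175.00 mm²) is removed, clipping the outline; the 21×21 cube at (1.5, 15) misses the remaining region (no effect) — 1 connected region. Overall, the cross-section is a single solid region. The nearest boundary edge runs (29.50, 0.00)→(0.00, 0.00); distance from the point to it = 1.10 mm. The point is not inside any of the regions above, so it lies outside the cross-section (1.10 mm from the nearest boundary).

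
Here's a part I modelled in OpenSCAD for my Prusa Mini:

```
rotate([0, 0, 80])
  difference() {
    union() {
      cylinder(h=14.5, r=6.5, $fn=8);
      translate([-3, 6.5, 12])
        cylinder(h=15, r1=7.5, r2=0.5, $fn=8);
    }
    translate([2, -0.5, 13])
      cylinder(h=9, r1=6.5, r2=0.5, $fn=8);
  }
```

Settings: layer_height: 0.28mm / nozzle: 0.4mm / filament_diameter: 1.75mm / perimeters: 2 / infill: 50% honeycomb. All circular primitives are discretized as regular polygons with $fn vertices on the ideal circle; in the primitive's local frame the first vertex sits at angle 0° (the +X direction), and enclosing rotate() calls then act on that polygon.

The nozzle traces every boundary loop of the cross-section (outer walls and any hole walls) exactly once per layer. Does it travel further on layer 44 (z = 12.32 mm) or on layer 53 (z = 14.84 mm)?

layer 44 (z = 12.32 mm)

Layer 44 (z = 12.32): the r=6.5 cylinder contributes a regular 8-gon of circumradius 6.5 (perimeter = 2·8·6.500·sin(180°/8) = 39.80 mm); the cone at (-3, 6.5) (r1=7.5→r2=0.5) has section circumradius 7.351 here — a regular 8-gon (perimeter = 2·8·7.351·sin(180°/8) = 45.01 mm); Taking the union: the regions partially overlap (shared area 45.74 mm²), so the edge portions inside another operand are dropped and the merged outline is re-measured after clipping — boundary = 58.24 mm; the cone at (2, -0.5) is absent (z outside [13, 22]); Subtracting the remaining from the first: none of the subtracted shapes is present at this height, so that combined region is unchanged — boundary = 58.24 mm; (rotated 80° about Z; rotation is an isometry so areas/perimeters/island counts are preserved). So its perimeter = 58.24 mm. Layer 53 (z = 14.84): the cylinder does not reach this height (z outside [0, 14.5]); the cone at (-3, 6.5) contributes a regular 8-gon of circumradius 6.175 (interpolated between r1=7.5 and r2=0.5 at t=0.189) (perimeter = 2·8·6.175·sin(180°/8) = 37.81 mm); Combining (union): only the cone at (-3, 6.5) is present, so the union is just that shape — boundary = 37.81 mm; the cone at (2, -0.5) (r1=6.5→r2=0.5) has section circumradius 5.273 here — a regular 8-gon (perimeter = 2·8·5.273·sin(180°/8) = 32.29 mm); Subtracting the remaining from the first: starting from the result so far, the cone at (2, -0.5) partially overlaps it — only the 10.09 mm² overlap (of its 78.65 mm²) is removed, clipping the outline — boundary = 38.06 mm; (whole slice rotated 80° about Z — lengths, areas and connectivity unchanged). So its perimeter = 38.06 mm. Layer 44 is larger (58.24 vs 38.06 mm).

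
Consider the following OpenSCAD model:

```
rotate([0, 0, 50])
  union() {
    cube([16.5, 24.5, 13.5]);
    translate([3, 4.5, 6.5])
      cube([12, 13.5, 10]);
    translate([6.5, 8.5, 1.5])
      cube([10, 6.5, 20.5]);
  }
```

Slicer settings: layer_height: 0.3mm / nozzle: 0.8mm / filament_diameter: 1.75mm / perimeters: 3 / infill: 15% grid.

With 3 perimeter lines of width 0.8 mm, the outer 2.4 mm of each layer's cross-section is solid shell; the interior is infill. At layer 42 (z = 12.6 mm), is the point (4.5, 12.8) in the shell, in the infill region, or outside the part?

infill

At z = 12.6 mm: the 16.5×24.5 cube contributes its full rectangle; the 12×13.5 cube at (3, 4.5) contributes its full rectangle; the cube at (6.5, 8.5) (footprint 10×6.5) is included at this height; Taking the union: the regions partially overlap (shared area 227.00 mm²), so overlapping operands fuse into one piece — 1 connected region; (rotated 50° about Z; rotation is an isometry so areas/perimeters/island counts are preserved). Overall, the cross-section is a single solid region. Undo the 50° rotation: the query point maps to (12.698, 4.780) in the un-rotated model frame. The nearest boundary edge runs (16.50, 8.50)→(16.50, 0.00); distance from the point to it = 3.80 mm. The point is inside the cross-section and 3.80 mm from the nearest boundary — more than the 2.4 mm shell width (3 × 0.8), so it's in the infill interior.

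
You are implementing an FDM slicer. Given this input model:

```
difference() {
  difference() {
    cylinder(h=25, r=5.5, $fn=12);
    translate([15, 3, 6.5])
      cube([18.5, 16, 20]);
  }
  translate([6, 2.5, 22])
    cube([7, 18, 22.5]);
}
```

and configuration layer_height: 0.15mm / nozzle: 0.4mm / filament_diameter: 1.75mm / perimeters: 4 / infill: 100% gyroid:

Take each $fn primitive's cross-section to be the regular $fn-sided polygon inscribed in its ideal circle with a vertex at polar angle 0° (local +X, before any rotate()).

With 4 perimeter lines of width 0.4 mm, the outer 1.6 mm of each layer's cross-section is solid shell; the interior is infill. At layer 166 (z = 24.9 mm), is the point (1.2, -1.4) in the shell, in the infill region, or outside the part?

infill

At z = 24.9 mm: the r=5.5 cylinder gives a regular 12-gon of circumradius 5.5 (constant along its height); the cube at (15, 3) (footprint 18.5×16) is included at this height; Subtracting the remaining from the first: starting from the r=5.5 cylinder, the 18.5×16 cube at (15, 3) misses the remaining region (no effect) — 1 connected region; the cube at (6, 2.5) (footprint 7×18) is included at this height; Subtracting the remaining from the first: starting from the result so far, the 7×18 cube at (6, 2.5) misses the remaining region (no effect) — 1 connected region. Overall, the cross-section is a single solid region. The nearest boundary edge runs (4.76, -2.75)→(2.75, -4.76); distance from the point to it = 3.47 mm. The point is inside the cross-section and 3.47 mm from the nearest boundary — more than the 1.6 mm shell width (4 × 0.4), so it's in the infill interior.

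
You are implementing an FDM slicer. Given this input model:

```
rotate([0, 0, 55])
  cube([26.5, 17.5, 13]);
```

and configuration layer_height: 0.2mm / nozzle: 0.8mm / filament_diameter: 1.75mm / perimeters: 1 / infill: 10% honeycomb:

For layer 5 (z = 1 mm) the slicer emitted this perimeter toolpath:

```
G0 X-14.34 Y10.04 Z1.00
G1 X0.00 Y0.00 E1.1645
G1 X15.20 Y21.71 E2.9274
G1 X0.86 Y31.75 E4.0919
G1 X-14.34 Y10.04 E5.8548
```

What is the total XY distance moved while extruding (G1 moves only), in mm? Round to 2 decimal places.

Sum the Euclidean lengths of each G1 segment: total = 88.02 mm.

88.02 mm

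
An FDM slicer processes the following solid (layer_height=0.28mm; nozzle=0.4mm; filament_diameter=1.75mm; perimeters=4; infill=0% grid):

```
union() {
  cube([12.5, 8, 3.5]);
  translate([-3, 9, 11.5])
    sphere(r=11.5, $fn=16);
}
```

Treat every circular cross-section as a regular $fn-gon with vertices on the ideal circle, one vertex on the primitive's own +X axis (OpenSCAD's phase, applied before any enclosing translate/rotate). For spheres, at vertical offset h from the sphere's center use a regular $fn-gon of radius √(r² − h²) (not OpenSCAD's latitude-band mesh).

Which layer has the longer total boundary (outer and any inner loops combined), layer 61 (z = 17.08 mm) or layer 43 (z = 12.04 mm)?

Layer 61 (z = 17.08): the cube is not intersected at this z (z outside [0, 3.5]); the r=11.5 sphere at (-3, 9) contributes a regular 16-gon of circumradius √(11.5²−5.58²) = 10.056 (perimeter = 2·16·10.056·sin(180°/16) = 62.78 mm); Merging all regions: only the r=11.5 sphere at (-3, 9) is present, so the union is just that shape — boundary = 62.78 mm. So its perimeter = 62.78 mm. Layer 43 (z = 12.04): the cube is absent (z outside [0, 3.5]); the r=11.5 sphere at (-3, 9) contributes a regular 16-gon of circumradius √(11.5²−0.54²) = 11.487 (perimeter = 2·16·11.487·sin(180°/16) = 71.71 mm); Combining (union): only the r=11.5 sphere at (-3, 9) is present, so the union is just that shape — boundary = 71.71 mm. So its perimeter = 71.71 mm. Layer 43 is larger (71.71 vs 62.78 mm).

layer 43 (z = 12.04 mm)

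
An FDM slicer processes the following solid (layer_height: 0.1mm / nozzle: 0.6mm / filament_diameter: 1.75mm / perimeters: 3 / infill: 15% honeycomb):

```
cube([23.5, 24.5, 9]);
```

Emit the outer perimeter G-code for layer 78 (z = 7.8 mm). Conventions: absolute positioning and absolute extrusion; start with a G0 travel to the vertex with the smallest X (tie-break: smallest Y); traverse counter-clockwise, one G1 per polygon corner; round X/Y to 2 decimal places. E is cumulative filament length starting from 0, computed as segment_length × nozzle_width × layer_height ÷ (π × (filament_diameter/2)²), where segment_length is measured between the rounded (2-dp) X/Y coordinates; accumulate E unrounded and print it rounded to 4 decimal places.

G0 X0.00 Y0.00 Z7.80
G1 X23.50 Y0.00 E0.5862
G1 X23.50 Y24.50 E1.1974
G1 X0.00 Y24.50 E1.7836
G1 X0.00 Y0.00 E2.3947

At z = 7.8 mm: the 23.5×24.5 cube contributes its full rectangle. The outline is a single polygon with 4 vertices. Extrusion per mm of travel: 0.6 × 0.1 / (π × 0.875²) = 0.024945. Accumulating E over each segment gives final E = 2.3947.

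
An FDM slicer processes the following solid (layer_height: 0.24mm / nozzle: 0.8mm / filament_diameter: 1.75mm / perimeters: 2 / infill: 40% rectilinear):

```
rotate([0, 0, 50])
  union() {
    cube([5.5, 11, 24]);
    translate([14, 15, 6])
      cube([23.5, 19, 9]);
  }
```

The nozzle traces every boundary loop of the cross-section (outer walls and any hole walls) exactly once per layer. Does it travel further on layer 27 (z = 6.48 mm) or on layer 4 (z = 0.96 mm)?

layer 27 (z = 6.48 mm)

Layer 27 (z = 6.48): the cube (footprint 5.5×11) is included at this height (perimeter 33.00 mm); the cube at (14, 15) is present — its section is the full 23.5×19 rectangle (perimeter 85.00 mm); Taking the union: the 2 present regions are separate (no shared area or edge), so areas and boundary lengths simply add and each stays a separate island — boundary = 118.00 mm; (whole slice rotated 50° about Z — lengths, areas and connectivity unchanged). So its perimeter = 118.00 mm. Layer 4 (z = 0.96): the 5.5×11 cube contributes its full rectangle (perimeter 33.00 mm); the cube at (14, 15) does not reach this height (z outside [6, 15]); Merging all regions: only the 5.5×11 cube is present, so the union is just that shape — boundary = 33.00 mm; (rotated 50° about Z; rotation is an isometry so areas/perimeters/island counts are preserved). So its perimeter = 33.00 mm. Layer 27 is larger (118.00 vs 33.00 mm).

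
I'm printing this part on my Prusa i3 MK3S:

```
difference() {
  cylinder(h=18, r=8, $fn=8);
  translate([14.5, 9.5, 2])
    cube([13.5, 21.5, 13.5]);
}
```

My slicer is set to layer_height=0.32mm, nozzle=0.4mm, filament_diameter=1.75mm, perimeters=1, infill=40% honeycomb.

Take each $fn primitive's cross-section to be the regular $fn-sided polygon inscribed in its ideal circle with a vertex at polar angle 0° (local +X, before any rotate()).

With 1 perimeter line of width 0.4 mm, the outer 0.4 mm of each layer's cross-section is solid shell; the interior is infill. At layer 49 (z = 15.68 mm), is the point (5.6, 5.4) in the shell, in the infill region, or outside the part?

shell

At z = 15.68 mm: the r=8 cylinder gives a regular 8-gon of circumradius 8 (constant along its height); the cube at (14.5, 9.5) does not reach this height (z outside [2, 15.5]); Subtracting the remaining from the first: none of the subtracted shapes is present at this height, so the r=8 cylinder is unchanged — 1 connected region. Overall, the cross-section is a single solid region. The nearest boundary edge runs (8.00, 0.00)→(5.66, 5.66); distance from the point to it = 0.15 mm. The point is inside the cross-section, 0.15 mm from the nearest boundary — within the 0.4 mm shell band (1 × 0.4).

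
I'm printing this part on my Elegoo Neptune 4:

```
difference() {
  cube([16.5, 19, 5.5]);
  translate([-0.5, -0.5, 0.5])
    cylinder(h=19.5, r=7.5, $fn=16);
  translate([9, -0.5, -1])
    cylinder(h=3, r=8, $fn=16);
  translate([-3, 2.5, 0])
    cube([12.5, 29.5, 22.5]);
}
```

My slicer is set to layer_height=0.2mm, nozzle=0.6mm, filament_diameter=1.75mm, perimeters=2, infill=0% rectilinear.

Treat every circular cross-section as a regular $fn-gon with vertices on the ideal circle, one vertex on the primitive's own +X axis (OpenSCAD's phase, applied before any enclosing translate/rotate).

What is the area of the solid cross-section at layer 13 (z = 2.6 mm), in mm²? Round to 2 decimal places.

140.12 mm²

At z = 2.6 mm: the cube (footprint 16.5×19) is included at this height (area 313.50 mm²); the r=7.5 cylinder at (-0.5, -0.5) gives a regular 16-gon of circumradius 7.5 (constant along its height) (area = (16/2)·7.500²·sin(360°/16) = 172.21 mm²); the cylinder at (9, -0.5) is not intersected at this z (z outside [-1, 2]); the 12.5×29.5 cube at (-3, 2.5) contributes its full rectangle (area 368.75 mm²); After the difference (first − rest): starting from the 16.5×19 cube (313.50 mm²), the r=7.5 cylinder at (-0.5, -0.5) partially overlaps it — only the 35.85 mm² overlap (of its 172.21 mm²) is removed, clipping the outline; the 12.5×29.5 cube at (-3, 2.5) partially overlaps it — only the 137.52 mm² overlap (of its 368.75 mm²) is removed, clipping the outline — area = 140.12 mm². Overall, the cross-section is a single solid region. Net area = 140.12 mm².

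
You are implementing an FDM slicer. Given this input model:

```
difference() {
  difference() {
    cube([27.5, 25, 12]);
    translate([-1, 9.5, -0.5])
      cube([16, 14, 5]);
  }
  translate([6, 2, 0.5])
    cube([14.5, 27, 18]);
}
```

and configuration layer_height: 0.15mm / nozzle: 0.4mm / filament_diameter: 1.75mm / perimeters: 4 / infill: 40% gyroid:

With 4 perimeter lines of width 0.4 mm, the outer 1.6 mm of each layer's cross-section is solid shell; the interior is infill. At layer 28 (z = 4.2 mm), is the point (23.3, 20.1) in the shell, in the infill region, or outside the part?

At z = 4.2 mm: the cube (footprint 27.5×25) is included at this height; the cube at (-1, 9.5) (footprint 16×14) is included at this height; After the difference (first − rest): starting from the 27.5×25 cube, the 16×14 cube at (-1, 9.5) partially overlaps it — only the 210.00 mm² overlap (of its 224.00 mm²) is removed, clipping the outline — 1 connected region; the cube at (6, 2) is present — its section is the full 14.5×27 rectangle; Taking the first minus the rest: starting from the result so far, the 14.5×27 cube at (6, 2) partially overlaps it — only the 207.50 mm² overlap (of its 391.50 mm²) is removed, clipping the outline — 2 connected regions. Overall, the cross-section has 2 separate islands. The nearest boundary edge runs (20.50, 2.00)→(20.50, 25.00); distance from the point to it = 2.80 mm. (Shell/infill is judged within the island containing the point — the largest one.) The point is inside the cross-section and 2.80 mm from the nearest boundary — more than the 1.6 mm shell width (4 × 0.4), so it's in the infill interior.

infill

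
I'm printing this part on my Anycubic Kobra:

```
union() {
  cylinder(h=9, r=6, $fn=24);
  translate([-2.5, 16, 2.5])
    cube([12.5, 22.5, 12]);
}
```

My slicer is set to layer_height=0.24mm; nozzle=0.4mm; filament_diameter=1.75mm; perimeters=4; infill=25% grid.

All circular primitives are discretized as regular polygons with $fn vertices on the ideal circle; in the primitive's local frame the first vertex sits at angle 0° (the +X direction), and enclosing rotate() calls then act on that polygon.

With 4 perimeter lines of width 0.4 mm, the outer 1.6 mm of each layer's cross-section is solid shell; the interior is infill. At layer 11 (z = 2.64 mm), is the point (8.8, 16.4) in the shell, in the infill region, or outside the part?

shell

At z = 2.64 mm: the r=6 cylinder contributes a regular 24-gon of circumradius 6; the 12.5×22.5 cube at (-2.5, 16) contributes its full rectangle; Merging all regions: the 2 present regions are separate (no shared area or edge), so areas and boundary lengths simply add and each stays a separate island — 2 connected regions. Overall, the cross-section has 2 separate islands. The nearest boundary edge runs (10.00, 16.00)→(-2.50, 16.00); distance from the point to it = 0.40 mm. (Shell/infill is judged within the island containing the point — the largest one.) The point is inside the cross-section, 0.40 mm from the nearest boundary — within the 1.6 mm shell band (4 × 0.4).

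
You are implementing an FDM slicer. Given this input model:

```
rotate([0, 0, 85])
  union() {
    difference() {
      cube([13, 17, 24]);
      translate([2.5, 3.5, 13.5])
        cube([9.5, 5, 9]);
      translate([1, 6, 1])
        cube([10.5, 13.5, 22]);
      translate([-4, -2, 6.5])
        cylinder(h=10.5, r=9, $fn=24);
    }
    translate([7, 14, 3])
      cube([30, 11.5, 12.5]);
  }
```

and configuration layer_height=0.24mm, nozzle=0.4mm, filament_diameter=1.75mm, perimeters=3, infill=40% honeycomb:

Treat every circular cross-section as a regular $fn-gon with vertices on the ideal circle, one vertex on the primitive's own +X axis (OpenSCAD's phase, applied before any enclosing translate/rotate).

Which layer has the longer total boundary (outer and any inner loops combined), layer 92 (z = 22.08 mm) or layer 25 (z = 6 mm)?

layer 25 (z = 6 mm)

Layer 92 (z = 22.08): the cube (footprint 13×17) is included at this height (perimeter 60.00 mm); the cube at (2.5, 3.5) is present — its section is the full 9.5×5 rectangle (perimeter 29.00 mm); the 10.5×13.5 cube at (1, 6) contributes its full rectangle (perimeter 48.00 mm); the cylinder at (-4, -2) does not reach this height (z outside [6.5, 17]); Taking the first minus the rest: starting from the 13×17 cube, the 9.5×5 cube at (2.5, 3.5) lies wholly inside it (removes its full 47.50 mm² and its 29.00 mm outline becomes a hole wall); the 10.5×13.5 cube at (1, 6) partially overlaps it — only the 93.00 mm² overlap (of its 141.75 mm²) is removed, clipping the outline — boundary = 88.00 mm; the cube at (7, 14) does not reach this height (z outside [3, 15.5]); Combining (union): only the result so far is present, so the union is just that shape — boundary = 88.00 mm; (rotated 85° about Z; rotation is an isometry so areas/perimeters/island counts are preserved). So its perimeter = 88.00 mm. Layer 25 (z = 6): the 13×17 cube contributes its full rectangle (perimeter 60.00 mm); the cube at (2.5, 3.5) does not reach this height (z outside [13.5, 22.5]); the cube at (1, 6) is present — its section is the full 10.5×13.5 rectangle (perimeter 48.00 mm); the cylinder at (-4, -2) is absent (z outside [6.5, 17]); Taking the first minus the rest: starting from the 13×17 cube, the 10.5×13.5 cube at (1, 6) partially overlaps it — only the 115.50 mm² overlap (of its 141.75 mm²) is removed, clipping the outline — boundary = 82.00 mm; the cube at (7, 14) is present — its section is the full 30×11.5 rectangle (perimeter 83.00 mm); Taking the union: the regions partially overlap (shared area 4.50 mm²), so the edge portions inside another operand are dropped and the merged outline is re-measured after clipping — boundary = 156.00 mm; (rotated 85° about Z; rotation is an isometry so areas/perimeters/island counts are preserved). So its perimeter = 156.00 mm. Layer 25 is larger (156.00 vs 88.00 mm).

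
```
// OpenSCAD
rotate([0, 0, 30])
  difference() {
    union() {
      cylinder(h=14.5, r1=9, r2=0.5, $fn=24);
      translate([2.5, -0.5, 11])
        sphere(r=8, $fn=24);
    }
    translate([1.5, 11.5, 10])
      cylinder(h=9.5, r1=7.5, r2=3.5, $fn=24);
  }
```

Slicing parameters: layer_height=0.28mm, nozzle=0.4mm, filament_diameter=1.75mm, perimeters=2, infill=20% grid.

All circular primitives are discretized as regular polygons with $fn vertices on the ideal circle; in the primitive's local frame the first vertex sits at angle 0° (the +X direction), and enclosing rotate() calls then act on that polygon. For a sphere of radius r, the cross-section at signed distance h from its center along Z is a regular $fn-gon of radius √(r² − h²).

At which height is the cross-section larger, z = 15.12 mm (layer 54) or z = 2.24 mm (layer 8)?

Layer 54 (z = 15.12): the cone is not intersected at this z (z outside [0, 14.5]); the r=8 sphere at (2.5, -0.5) slices to a regular 24-gon of circumradius 6.858 (√(r²−h²) with h=4.12 from center) (area = (24/2)·6.858²·sin(360°/24) = 146.05 mm²); Taking the union: only the r=8 sphere at (2.5, -0.5) is present, so the union is just that shape — area = 146.05 mm²; the cone at (1.5, 11.5) contributes a regular 24-gon of circumradius 5.344 (interpolated between r1=7.5 and r2=3.5 at t=0.539) (area = (24/2)·5.344²·sin(360°/24) = 88.70 mm²); Taking the first minus the rest: starting from the result so far (146.05 mm²), the cone at (1.5, 11.5) partially overlaps it — only the 0.09 mm² overlap (of its 88.70 mm²) is removed, clipping the outline — area = 145.96 mm²; (whole slice rotated 30° about Z — lengths, areas and connectivity unchanged). So its area = 145.96 mm². Layer 8 (z = 2.24): the cone: at t=0.154 of its height the radius interpolates to r₁+(r₂−r₁)t = 7.687, giving a regular 24-gon of that circumradius (area = (24/2)·7.687²·sin(360°/24) = 183.52 mm²); the sphere at (2.5, -0.5) is absent (|z−center|=8.760 > r=8); Taking the union: only the cone is present, so the union is just that shape — area = 183.52 mm²; the cone at (1.5, 11.5) does not reach this height (z outside [10, 19.5]); After the difference (first − rest): none of the subtracted shapes is present at this height, so that combined region is unchanged — area = 183.52 mm²; (rotated 30° about Z; rotation is an isometry so areas/perimeters/island counts are preserved). So its area = 183.52 mm². Layer 8 is larger (183.52 vs 145.96 mm²).

layer 8 (z = 2.24 mm)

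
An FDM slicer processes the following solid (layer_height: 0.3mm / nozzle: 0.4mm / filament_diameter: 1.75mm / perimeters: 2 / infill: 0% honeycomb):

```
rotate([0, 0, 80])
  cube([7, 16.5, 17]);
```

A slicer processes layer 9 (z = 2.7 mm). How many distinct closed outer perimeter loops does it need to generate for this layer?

1

At z = 2.7 mm: the cube is present — its section is the full 7×16.5 rectangle; (rotated 80° about Z; rotation is an isometry so areas/perimeters/island counts are preserved). The result has 1 disconnected region.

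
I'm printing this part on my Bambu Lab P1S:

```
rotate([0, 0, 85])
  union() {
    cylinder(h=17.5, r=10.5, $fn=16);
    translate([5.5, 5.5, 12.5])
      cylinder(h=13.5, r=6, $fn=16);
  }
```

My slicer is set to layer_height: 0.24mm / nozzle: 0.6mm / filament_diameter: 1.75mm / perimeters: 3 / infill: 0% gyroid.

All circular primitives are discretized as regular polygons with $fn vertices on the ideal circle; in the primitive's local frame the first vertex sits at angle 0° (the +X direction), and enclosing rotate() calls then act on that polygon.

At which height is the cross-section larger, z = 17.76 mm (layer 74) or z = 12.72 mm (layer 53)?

Layer 74 (z = 17.76): the cylinder is absent (z outside [0, 17.5]); the r=6 cylinder at (5.5, 5.5) contributes a regular 16-gon of circumradius 6 (area = (16/2)·6.000²·sin(360°/16) = 110.21 mm²); Taking the union: only the r=6 cylinder at (5.5, 5.5) is present, so the union is just that shape — area = 110.21 mm²; (whole slice rotated 85° about Z — lengths, areas and connectivity unchanged). So its area = 110.21 mm². Layer 53 (z = 12.72): the r=10.5 cylinder contributes a regular 16-gon of circumradius 10.5 (area = (16/2)·10.500²·sin(360°/16) = 337.53 mm²); the r=6 cylinder at (5.5, 5.5) gives a regular 16-gon of circumradius 6 (constant along its height) (area = (16/2)·6.000²·sin(360°/16) = 110.21 mm²); Merging all regions: the regions partially overlap — summed areas 447.74 mm² minus the doubly-counted overlap 78.68 mm² gives 369.06 mm² — area = 369.06 mm²; (whole slice rotated 85° about Z — lengths, areas and connectivity unchanged). So its area = 369.06 mm². Layer 53 is larger (369.06 vs 110.21 mm²).

layer 53 (z = 12.72 mm)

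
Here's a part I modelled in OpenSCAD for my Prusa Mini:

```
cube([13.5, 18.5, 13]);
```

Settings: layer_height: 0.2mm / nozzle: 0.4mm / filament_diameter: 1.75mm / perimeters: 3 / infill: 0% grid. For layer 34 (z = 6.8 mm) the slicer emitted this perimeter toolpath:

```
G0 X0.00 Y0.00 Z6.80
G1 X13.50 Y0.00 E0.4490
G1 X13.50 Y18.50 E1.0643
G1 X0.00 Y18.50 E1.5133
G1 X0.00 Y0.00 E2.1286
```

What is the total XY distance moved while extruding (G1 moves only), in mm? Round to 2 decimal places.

64.00 mm

Sum the Euclidean lengths of each G1 segment: total = 64.00 mm.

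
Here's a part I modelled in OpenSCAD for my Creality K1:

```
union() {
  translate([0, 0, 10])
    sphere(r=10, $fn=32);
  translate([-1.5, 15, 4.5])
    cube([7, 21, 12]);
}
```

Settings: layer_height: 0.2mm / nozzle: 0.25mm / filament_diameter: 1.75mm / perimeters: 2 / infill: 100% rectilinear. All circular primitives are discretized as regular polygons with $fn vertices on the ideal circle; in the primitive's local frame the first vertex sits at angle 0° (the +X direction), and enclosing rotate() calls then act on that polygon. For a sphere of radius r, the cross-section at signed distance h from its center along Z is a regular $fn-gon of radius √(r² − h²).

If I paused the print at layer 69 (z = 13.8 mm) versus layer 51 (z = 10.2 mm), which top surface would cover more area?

Layer 69 (z = 13.8): the r=10 sphere contributes a regular 32-gon of circumradius √(10²−3.8²) = 9.250 (area = (32/2)·9.250²·sin(360°/32) = 267.07 mm²); the cube at (-1.5, 15) is present — its section is the full 7×21 rectangle (area 147.00 mm²); Taking the union: the 2 present regions are separate (no shared area or edge), so areas and boundary lengths simply add and each stays a separate island — area = 414.07 mm². So its area = 414.07 mm². Layer 51 (z = 10.2): the r=10 sphere slices to a regular 32-gon of circumradius 9.998 (√(r²−h²) with h=0.2 from center) (area = (32/2)·9.998²·sin(360°/32) = 312.02 mm²); the cube at (-1.5, 15) (footprint 7×21) is included at this height (area 147.00 mm²); Merging all regions: the 2 present regions are separate (no shared area or edge), so areas and boundary lengths simply add and each stays a separate island — area = 459.02 mm². So its area = 459.02 mm². Layer 51 is larger (459.02 vs 414.07 mm²).

layer 51 (z = 10.2 mm)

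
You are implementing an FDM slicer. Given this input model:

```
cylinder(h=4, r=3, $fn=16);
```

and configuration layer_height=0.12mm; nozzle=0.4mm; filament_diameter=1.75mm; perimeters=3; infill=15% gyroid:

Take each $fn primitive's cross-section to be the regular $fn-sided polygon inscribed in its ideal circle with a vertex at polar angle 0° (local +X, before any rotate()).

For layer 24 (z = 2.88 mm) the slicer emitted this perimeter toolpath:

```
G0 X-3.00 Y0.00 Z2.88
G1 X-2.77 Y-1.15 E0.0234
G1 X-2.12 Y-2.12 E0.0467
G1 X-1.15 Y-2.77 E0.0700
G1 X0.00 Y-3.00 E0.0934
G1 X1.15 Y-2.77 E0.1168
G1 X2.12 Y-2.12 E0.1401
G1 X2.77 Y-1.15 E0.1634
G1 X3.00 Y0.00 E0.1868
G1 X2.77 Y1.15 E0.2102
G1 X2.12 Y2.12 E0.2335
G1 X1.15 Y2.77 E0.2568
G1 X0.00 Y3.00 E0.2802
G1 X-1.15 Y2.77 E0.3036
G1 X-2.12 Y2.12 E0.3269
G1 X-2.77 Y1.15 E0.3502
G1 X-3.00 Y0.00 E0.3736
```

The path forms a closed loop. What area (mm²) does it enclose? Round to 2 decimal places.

27.54 mm²

Apply the shoelace formula to the sequence of (X, Y) vertices; enclosed area = 27.54 mm².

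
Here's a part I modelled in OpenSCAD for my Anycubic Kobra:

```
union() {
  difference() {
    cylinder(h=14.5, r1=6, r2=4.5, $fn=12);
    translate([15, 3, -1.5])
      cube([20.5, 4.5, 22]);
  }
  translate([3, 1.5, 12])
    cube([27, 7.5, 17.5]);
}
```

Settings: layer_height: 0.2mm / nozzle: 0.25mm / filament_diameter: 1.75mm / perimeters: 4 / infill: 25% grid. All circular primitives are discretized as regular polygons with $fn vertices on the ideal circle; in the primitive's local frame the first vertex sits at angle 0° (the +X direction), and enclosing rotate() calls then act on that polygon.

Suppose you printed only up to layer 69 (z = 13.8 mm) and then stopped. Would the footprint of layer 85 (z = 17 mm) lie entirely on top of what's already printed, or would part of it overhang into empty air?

Compare the two slices. At z = 13.8: the cone (r1=6→r2=4.5) has section circumradius 4.572 here — a regular 12-gon (area = (12/2)·4.572²·sin(360°/12) = 62.72 mm²); the cube at (15, 3) (footprint 20.5×4.5) is included at this height (area 92.25 mm²); After the difference (first − rest): starting from the cone (62.72 mm²), the 20.5×4.5 cube at (15, 3) misses the remaining region (no effect) — area = 62.72 mm²; the 27×7.5 cube at (3, 1.5) contributes its full rectangle (area 202.50 mm²); Combining (union): the regions partially overlap — summed areas 265.22 mm² minus the doubly-counted overlap 1.30 mm² gives 263.92 mm² — area = 263.92 mm². At z = 17: the cone is absent (z outside [0, 14.5]); the 20.5×4.5 cube at (15, 3) contributes its full rectangle (area 92.25 mm²); Subtracting the remaining from the first: the first operand is absent here, so nothing remains; the cube at (3, 1.5) (footprint 27×7.5) is included at this height (area 202.50 mm²); Combining (union): only the 27×7.5 cube at (3, 1.5) is present, so the union is just that shape — area = 202.50 mm². Checking containment: the cross-section at z = 17 is a subset of the cross-section at z = 13.8.

entirely on top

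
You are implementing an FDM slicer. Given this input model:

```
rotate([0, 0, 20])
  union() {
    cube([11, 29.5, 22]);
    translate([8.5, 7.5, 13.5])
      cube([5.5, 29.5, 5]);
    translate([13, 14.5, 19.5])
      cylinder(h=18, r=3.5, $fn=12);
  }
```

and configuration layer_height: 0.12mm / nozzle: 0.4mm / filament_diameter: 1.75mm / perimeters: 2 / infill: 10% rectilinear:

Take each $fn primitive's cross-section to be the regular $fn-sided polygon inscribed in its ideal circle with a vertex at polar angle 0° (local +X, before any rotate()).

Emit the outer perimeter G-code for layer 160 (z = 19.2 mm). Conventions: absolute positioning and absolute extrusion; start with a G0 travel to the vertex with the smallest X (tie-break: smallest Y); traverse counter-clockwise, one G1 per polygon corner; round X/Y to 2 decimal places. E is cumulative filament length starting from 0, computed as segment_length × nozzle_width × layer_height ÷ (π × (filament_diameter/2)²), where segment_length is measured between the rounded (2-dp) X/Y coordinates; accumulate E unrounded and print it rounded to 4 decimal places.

G0 X-10.09 Y27.72 Z19.20
G1 X0.00 Y0.00 E0.5887
G1 X10.34 Y3.76 E0.8083
G1 X0.25 Y31.48 E1.3969
G1 X-10.09 Y27.72 E1.6165

At z = 19.2 mm: the cube (footprint 11×29.5) is included at this height; the cube at (8.5, 7.5) does not reach this height (z outside [13.5, 18.5]); the cylinder at (13, 14.5) is absent (z outside [19.5, 37.5]); Taking the union: only the 11×29.5 cube is present, so the union is just that shape — 1 connected region; (whole slice rotated 20° about Z — lengths, areas and connectivity unchanged). The outline is a single polygon with 4 vertices. Extrusion per mm of travel: 0.4 × 0.12 / (π × 0.875²) = 0.019956. Accumulating E over each segment gives final E = 1.6165.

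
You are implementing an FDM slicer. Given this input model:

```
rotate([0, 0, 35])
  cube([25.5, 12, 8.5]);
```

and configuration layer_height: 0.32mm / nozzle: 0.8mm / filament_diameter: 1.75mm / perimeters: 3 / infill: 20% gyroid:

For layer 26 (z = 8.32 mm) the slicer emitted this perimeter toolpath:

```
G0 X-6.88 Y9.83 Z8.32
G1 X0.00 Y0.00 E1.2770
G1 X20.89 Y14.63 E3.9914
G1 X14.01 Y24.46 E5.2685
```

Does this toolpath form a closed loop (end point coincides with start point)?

Start point (G0): (-6.88, 9.83). End point (last G1): the path does not return to the start — open.

no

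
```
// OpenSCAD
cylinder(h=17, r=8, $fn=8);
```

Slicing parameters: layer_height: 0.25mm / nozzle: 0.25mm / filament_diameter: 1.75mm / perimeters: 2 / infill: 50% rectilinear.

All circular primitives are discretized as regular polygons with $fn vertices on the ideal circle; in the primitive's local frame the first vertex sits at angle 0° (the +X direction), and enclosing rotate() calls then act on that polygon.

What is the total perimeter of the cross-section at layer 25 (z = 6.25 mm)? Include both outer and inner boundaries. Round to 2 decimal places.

48.98 mm

At z = 6.25 mm: the r=8 cylinder contributes a regular 8-gon of circumradius 8 (perimeter = 2·8·8.000·sin(180°/8) = 48.98 mm). Overall, the cross-section is a single solid region. Total boundary length (outer) = 48.98 mm.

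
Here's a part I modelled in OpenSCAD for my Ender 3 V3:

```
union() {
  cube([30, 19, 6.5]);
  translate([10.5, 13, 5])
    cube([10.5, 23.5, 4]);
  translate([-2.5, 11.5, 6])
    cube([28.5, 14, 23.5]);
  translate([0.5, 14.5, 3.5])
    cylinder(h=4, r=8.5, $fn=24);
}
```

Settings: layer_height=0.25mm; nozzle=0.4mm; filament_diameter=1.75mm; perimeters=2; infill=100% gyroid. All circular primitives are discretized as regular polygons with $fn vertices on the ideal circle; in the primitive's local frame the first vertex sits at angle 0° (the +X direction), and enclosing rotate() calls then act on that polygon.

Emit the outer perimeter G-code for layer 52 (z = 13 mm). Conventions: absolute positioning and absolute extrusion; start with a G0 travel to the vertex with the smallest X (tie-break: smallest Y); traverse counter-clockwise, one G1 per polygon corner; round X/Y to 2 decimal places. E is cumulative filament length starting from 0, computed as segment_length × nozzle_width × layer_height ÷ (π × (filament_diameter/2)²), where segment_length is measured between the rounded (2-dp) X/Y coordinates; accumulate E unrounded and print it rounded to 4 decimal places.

At z = 13 mm: the cube does not reach this height (z outside [0, 6.5]); the cube at (10.5, 13) is absent (z outside [5, 9]); the cube at (-2.5, 11.5) (footprint 28.5×14) is included at this height; the cylinder at (0.5, 14.5) is absent (z outside [3.5, 7.5]); Merging all regions: only the 28.5×14 cube at (-2.5, 11.5) is present, so the union is just that shape — 1 connected region. The outline is a single polygon with 4 vertices. Extrusion per mm of travel: 0.4 × 0.25 / (π × 0.875²) = 0.041575. Accumulating E over each segment gives final E = 3.5339.

G0 X-2.50 Y11.50 Z13.00
G1 X26.00 Y11.50 E1.1849
G1 X26.00 Y25.50 E1.7669
G1 X-2.50 Y25.50 E2.9518
G1 X-2.50 Y11.50 E3.5339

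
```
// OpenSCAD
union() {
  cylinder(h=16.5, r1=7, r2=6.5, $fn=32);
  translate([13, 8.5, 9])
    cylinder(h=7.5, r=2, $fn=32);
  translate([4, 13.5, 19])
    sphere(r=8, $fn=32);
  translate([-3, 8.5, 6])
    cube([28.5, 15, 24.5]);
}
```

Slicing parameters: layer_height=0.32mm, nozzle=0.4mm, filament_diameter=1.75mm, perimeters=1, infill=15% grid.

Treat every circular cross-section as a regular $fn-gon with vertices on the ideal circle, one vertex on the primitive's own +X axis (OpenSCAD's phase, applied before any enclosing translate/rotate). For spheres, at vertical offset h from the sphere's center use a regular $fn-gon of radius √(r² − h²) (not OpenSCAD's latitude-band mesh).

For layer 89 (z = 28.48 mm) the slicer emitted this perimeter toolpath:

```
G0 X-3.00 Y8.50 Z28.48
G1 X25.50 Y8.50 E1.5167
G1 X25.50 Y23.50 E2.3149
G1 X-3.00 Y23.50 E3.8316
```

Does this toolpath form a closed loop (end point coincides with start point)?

no

Start point (G0): (-3.00, 8.50). End point (last G1): the path does not return to the start — open.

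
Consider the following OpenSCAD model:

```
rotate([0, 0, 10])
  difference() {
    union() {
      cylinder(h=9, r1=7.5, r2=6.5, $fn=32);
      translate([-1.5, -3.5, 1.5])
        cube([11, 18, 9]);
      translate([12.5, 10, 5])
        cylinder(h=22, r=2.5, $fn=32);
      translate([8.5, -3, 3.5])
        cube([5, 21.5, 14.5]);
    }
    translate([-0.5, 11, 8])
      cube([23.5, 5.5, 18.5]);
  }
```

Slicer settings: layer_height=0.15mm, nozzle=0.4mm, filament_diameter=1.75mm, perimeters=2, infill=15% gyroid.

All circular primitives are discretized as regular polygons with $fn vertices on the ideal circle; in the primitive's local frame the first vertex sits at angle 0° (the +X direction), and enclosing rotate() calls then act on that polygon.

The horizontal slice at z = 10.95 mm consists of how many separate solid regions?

2

At z = 10.95 mm: the cone does not reach this height (z outside [0, 9]); the cube at (-1.5, -3.5) is not intersected at this z (z outside [1.5, 10.5]); the r=2.5 cylinder at (12.5, 10) contributes a regular 32-gon of circumradius 2.5; the 5×21.5 cube at (8.5, -3) contributes its full rectangle; Combining (union): the regions partially overlap (shared area 14.60 mm²), so overlapping operands fuse into one piece — 1 connected region; the cube at (-0.5, 11) (footprint 23.5×5.5) is included at this height; Taking the first minus the rest: starting from that combined region, the 23.5×5.5 cube at (-0.5, 11) partially overlaps it — only the 28.53 mm² overlap (of its 129.25 mm²) is removed, clipping the outline — 2 connected regions; (rotated 10° about Z; rotation is an isometry so areas/perimeters/island counts are preserved). The result has 2 disconnected regions.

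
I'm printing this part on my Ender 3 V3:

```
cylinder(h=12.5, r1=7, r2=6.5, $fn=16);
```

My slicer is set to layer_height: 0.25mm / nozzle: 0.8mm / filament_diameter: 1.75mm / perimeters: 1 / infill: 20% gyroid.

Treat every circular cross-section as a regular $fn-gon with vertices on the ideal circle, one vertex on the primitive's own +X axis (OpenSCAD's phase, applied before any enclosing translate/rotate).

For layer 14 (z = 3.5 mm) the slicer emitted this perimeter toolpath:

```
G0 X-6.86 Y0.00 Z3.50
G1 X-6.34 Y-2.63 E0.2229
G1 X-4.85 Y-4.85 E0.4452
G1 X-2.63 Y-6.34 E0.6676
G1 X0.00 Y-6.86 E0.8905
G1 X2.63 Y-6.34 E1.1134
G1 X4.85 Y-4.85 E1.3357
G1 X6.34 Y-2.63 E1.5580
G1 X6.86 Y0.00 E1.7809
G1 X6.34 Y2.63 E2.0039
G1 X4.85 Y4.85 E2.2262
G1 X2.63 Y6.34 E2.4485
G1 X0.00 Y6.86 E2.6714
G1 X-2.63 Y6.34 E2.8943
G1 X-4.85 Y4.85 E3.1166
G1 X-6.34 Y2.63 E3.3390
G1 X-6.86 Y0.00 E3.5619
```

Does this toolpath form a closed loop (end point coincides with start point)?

yes

Start point (G0): (-6.86, 0.00). End point (last G1): the path returns to the start — closed.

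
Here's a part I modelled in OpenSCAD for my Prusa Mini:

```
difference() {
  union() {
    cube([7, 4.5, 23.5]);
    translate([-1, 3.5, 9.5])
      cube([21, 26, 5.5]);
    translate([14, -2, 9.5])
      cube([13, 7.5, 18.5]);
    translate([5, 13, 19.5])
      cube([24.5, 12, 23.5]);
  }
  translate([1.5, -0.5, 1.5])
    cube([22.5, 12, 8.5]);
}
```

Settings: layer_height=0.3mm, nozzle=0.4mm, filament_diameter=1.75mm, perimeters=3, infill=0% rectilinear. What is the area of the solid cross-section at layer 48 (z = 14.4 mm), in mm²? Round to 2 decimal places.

At z = 14.4 mm: the cube is present — its section is the full 7×4.5 rectangle (area 31.50 mm²); the 21×26 cube at (-1, 3.5) contributes its full rectangle (area 546.00 mm²); the cube at (14, -2) (footprint 13×7.5) is included at this height (area 97.50 mm²); the cube at (5, 13) is not intersected at this z (z outside [19.5, 43]); Combining (union): the regions partially overlap — summed areas 675.00 mm² minus the doubly-counted overlap 19.00 mm² gives 656.00 mm² — area = 656.00 mm²; the cube at (1.5, -0.5) does not reach this height (z outside [1.5, 10]); Subtracting the remaining from the first: none of the subtracted shapes is present at this height, so the result so far is unchanged — area = 656.00 mm². Overall, the cross-section is a single solid region. Net area = 656.00 mm².

656.00 mm²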